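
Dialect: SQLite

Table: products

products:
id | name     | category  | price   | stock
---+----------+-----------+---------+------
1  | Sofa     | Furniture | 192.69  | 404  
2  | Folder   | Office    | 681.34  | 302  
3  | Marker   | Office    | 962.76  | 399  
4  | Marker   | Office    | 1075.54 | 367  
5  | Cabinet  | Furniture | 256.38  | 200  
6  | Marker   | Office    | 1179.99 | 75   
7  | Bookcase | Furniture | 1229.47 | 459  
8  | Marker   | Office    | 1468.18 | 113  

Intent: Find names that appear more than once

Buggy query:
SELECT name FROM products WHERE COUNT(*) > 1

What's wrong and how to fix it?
Bug: COUNT(*) is an aggregate and cannot be used in WHERE

Fix: Group first, then use HAVING for the count condition

Corrected query:
SELECT name FROM products GROUP BY name HAVING COUNT(*) > 1

Result:
name  
------
Marker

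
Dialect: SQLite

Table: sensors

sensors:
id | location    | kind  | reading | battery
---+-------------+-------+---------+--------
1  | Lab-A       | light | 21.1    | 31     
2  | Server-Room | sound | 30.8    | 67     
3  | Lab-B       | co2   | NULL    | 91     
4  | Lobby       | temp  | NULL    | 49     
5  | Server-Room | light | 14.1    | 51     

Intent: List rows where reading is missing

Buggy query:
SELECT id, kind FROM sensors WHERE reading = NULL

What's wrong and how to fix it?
Bug: Comparing to NULL with '=' never matches; NULL = NULL is unknown, not true

Fix: Replace '= NULL' with 'IS NULL'

Corrected query:
SELECT id, kind FROM sensors WHERE reading IS NULL

Result:
id | kind
---+-----
3  | co2 
4  | temp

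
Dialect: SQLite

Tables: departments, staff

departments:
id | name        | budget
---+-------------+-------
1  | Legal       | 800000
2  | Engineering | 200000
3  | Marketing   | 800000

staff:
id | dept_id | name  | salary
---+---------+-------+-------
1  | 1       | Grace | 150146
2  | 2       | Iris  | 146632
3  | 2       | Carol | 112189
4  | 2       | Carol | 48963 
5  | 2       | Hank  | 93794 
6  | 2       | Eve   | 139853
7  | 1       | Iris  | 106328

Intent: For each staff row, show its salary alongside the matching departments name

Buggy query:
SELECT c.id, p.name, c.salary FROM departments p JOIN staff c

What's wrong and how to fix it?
Bug: JOIN with no ON clause produces a cartesian product; every staff row pairs with every departments row

Fix: Add ON c.dept_id = p.id to the JOIN

Corrected query:
SELECT c.id, p.name, c.salary FROM departments p JOIN staff c ON c.dept_id = p.id

Result:
id | name        | salary
---+-------------+-------
1  | Legal       | 150146
2  | Engineering | 146632
3  | Engineering | 112189
4  | Engineering | 48963 
5  | Engineering | 93794 
6  | Engineering | 139853
7  | Legal       | 106328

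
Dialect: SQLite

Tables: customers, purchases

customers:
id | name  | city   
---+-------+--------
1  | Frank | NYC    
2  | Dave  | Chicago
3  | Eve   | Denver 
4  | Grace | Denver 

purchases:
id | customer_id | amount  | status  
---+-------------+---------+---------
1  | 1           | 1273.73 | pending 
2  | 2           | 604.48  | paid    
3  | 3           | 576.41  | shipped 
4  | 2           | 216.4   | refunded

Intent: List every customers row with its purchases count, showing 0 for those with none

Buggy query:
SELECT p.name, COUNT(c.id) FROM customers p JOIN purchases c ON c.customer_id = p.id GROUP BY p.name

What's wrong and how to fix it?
Bug: An inner join excludes parents with zero children

Fix: Switch to LEFT JOIN to retain unmatched parent rows

Corrected query:
SELECT p.name, COUNT(c.id) FROM customers p LEFT JOIN purchases c ON c.customer_id = p.id GROUP BY p.name

Result:
name  | COUNT(c.id)
------+------------
Dave  | 2          
Eve   | 1          
Frank | 1          
Grace | 0          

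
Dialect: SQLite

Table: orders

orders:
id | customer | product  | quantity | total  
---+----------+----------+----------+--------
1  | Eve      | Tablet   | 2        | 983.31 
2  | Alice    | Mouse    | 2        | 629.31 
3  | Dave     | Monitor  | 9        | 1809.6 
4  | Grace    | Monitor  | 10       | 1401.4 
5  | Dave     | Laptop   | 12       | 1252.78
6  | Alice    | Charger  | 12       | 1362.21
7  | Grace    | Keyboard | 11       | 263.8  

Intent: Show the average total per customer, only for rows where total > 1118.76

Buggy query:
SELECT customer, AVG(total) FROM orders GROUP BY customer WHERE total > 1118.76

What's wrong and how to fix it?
Bug: Row-level WHERE must come before GROUP BY in the clause order

Fix: Move the WHERE clause before GROUP BY

Corrected query:
SELECT customer, AVG(total) FROM orders WHERE total > 1118.76 GROUP BY customer

Result:
customer | AVG(total)
---------+-----------
Alice    | 1362.21   
Dave     | 1531.19   
Grace    | 1401.4    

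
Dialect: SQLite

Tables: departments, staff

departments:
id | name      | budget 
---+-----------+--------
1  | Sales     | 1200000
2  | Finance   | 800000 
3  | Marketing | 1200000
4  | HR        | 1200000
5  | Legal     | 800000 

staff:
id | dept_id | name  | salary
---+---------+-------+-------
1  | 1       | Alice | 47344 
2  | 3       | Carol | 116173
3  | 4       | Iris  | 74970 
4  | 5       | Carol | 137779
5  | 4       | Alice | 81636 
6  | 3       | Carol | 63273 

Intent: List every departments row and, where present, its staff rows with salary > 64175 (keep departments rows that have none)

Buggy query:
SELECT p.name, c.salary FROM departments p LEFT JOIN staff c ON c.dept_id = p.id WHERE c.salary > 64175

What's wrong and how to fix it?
Bug: A WHERE condition on the right-hand table after LEFT JOIN drops unmatched parents

Fix: Move the right-table condition into the ON clause so unmatched parents are kept

Corrected query:
SELECT p.name, c.salary FROM departments p LEFT JOIN staff c ON c.dept_id = p.id AND c.salary > 64175

Result:
name      | salary
----------+-------
Sales     | NULL  
Finance   | NULL  
Marketing | 116173
HR        | 74970 
HR        | 81636 
Legal     | 137779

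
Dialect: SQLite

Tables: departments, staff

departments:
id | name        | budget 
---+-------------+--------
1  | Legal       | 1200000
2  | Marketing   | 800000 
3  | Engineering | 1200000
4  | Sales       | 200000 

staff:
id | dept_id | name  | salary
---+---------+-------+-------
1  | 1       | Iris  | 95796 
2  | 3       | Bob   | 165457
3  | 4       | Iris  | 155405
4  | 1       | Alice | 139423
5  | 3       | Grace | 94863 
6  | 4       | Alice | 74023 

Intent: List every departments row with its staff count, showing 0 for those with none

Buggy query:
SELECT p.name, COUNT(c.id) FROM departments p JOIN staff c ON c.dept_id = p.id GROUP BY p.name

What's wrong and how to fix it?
Bug: An inner join excludes parents with zero children

Fix: Switch to LEFT JOIN to retain unmatched parent rows

Corrected query:
SELECT p.name, COUNT(c.id) FROM departments p LEFT JOIN staff c ON c.dept_id = p.id GROUP BY p.name

Result:
name        | COUNT(c.id)
------------+------------
Engineering | 2          
Legal       | 2          
Marketing   | 0          
Sales       | 2          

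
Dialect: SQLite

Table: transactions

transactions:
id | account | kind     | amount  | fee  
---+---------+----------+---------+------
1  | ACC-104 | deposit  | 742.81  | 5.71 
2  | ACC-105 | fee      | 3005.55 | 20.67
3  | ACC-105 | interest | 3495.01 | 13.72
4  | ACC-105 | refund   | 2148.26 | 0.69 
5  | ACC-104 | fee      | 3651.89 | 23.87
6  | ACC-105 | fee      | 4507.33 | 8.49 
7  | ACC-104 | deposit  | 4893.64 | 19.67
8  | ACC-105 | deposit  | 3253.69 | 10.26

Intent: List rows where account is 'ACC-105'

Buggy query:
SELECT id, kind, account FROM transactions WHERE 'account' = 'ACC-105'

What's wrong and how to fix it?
Bug: Single quotes denote string literals in SQL; the column name is being compared as a constant string

Fix: Remove the quotes around the column name (or use double quotes for an identifier)

Corrected query:
SELECT id, kind, account FROM transactions WHERE account = 'ACC-105'

Result:
id | kind     | account
---+----------+--------
2  | fee      | ACC-105
3  | interest | ACC-105
4  | refund   | ACC-105
6  | fee      | ACC-105
8  | deposit  | ACC-105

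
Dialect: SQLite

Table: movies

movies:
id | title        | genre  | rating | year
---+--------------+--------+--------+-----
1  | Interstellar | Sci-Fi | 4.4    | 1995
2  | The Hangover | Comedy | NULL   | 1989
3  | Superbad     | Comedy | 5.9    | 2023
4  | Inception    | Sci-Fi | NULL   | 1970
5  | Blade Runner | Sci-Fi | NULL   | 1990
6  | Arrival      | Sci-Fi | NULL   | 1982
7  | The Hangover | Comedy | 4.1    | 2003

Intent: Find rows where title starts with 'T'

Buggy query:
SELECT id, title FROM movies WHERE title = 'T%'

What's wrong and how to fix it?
Bug: Wildcards only work with LIKE; '=' treats '%' as a literal character

Fix: Replace '=' with LIKE so 'T%' is treated as a pattern

Corrected query:
SELECT id, title FROM movies WHERE title LIKE 'T%'

Result:
id | title       
---+-------------
2  | The Hangover
7  | The Hangover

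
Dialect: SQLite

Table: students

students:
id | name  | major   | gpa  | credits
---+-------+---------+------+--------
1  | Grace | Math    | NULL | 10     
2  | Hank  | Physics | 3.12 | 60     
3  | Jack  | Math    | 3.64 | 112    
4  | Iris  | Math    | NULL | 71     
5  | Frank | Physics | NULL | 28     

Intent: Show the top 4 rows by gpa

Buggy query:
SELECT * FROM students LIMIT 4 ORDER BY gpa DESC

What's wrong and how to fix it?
Bug: ORDER BY cannot follow LIMIT; LIMIT is the final clause

Fix: Swap the clauses: ORDER BY first, then LIMIT

Corrected query:
SELECT * FROM students ORDER BY gpa DESC LIMIT 4

Result:
id | name  | major   | gpa  | credits
---+-------+---------+------+--------
3  | Jack  | Math    | 3.64 | 112    
2  | Hank  | Physics | 3.12 | 60     
1  | Grace | Math    | NULL | 10     
4  | Iris  | Math    | NULL | 71     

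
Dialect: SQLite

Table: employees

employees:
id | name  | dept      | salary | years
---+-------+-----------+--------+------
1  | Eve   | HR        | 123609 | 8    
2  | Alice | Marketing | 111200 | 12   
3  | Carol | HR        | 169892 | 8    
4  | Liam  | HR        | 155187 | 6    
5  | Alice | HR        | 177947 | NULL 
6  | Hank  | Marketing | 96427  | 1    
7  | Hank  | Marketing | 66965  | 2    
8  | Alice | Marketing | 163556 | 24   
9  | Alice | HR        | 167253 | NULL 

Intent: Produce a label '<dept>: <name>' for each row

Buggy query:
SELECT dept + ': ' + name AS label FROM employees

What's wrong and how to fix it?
Bug: '+' is numeric addition; on text columns SQLite converts them to 0 instead of concatenating

Fix: Use the || operator for string concatenation

Corrected query:
SELECT dept || ': ' || name AS label FROM employees

Result:
label           
----------------
HR: Eve         
Marketing: Alice
HR: Carol       
HR: Liam        
HR: Alice       
Marketing: Hank 
Marketing: Hank 
Marketing: Alice
HR: Alice       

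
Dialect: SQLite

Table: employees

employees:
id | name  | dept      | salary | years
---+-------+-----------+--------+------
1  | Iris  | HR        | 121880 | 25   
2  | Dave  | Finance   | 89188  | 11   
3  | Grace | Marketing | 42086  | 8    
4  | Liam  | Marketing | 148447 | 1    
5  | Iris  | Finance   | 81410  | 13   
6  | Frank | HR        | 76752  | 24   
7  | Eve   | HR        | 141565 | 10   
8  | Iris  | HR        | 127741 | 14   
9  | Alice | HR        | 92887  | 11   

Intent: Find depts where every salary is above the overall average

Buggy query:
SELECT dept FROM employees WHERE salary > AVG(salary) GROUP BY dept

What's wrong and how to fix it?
Bug: AVG() is an aggregate; it can't sit directly in WHERE

Fix: Use a subquery for AVG and a HAVING MIN(...) filter so the condition holds for every row in the group

Corrected query:
SELECT dept FROM employees GROUP BY dept HAVING MIN(salary) > (SELECT AVG(salary) FROM employees)

Result:
(no rows)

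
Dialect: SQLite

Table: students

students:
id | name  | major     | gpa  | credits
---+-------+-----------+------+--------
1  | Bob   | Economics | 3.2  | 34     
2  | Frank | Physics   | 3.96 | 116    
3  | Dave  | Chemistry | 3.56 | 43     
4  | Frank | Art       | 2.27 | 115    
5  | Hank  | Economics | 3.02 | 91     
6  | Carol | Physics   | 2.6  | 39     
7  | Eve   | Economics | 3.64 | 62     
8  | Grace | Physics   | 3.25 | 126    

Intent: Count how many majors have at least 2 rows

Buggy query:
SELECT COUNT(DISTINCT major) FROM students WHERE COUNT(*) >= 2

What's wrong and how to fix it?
Bug: COUNT(*) cannot appear in WHERE; the per-group count doesn't exist yet

Fix: Use a subquery that GROUPs and filters with HAVING, then count its rows

Corrected query:
SELECT COUNT(*) FROM (SELECT major FROM students GROUP BY major HAVING COUNT(*) >= 2)

Result:
COUNT(*)
--------
2       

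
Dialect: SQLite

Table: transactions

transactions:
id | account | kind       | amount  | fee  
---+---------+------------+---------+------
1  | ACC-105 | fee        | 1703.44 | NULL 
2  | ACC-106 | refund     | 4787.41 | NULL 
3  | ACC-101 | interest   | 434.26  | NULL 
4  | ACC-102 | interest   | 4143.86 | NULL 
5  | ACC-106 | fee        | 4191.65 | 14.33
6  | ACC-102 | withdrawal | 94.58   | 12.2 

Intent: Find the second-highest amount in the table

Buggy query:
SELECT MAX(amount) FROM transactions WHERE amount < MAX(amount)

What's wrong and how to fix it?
Bug: The inner MAX is an aggregate inside WHERE, which is not allowed

Fix: Put the inner MAX in a scalar subquery

Corrected query:
SELECT MAX(amount) FROM transactions WHERE amount < (SELECT MAX(amount) FROM transactions)

Result:
MAX(amount)
-----------
4191.65    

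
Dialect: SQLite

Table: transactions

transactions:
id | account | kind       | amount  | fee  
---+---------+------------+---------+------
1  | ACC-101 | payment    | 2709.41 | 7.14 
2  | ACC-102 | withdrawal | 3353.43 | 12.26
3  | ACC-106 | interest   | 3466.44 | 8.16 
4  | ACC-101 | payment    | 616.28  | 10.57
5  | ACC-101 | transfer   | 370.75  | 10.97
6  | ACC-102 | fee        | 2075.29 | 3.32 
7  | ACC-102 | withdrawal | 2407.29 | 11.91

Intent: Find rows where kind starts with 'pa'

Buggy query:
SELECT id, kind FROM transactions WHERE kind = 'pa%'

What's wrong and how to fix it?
Bug: '=' compares the literal string including the % character; pattern matching needs LIKE

Fix: Replace '=' with LIKE so 'pa%' is treated as a pattern

Corrected query:
SELECT id, kind FROM transactions WHERE kind LIKE 'pa%'

Result:
id | kind   
---+--------
1  | payment
4  | payment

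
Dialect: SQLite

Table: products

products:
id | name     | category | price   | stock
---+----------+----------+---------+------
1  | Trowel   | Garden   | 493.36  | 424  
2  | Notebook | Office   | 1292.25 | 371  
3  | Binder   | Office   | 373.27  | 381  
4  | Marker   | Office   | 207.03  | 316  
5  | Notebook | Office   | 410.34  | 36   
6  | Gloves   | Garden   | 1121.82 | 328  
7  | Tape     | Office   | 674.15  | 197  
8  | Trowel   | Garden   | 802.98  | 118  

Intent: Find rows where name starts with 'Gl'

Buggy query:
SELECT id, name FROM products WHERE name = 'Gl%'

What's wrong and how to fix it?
Bug: '=' compares the literal string including the % character; pattern matching needs LIKE

Fix: Use LIKE for wildcard pattern matching

Corrected query:
SELECT id, name FROM products WHERE name LIKE 'Gl%'

Result:
id | name  
---+-------
6  | Gloves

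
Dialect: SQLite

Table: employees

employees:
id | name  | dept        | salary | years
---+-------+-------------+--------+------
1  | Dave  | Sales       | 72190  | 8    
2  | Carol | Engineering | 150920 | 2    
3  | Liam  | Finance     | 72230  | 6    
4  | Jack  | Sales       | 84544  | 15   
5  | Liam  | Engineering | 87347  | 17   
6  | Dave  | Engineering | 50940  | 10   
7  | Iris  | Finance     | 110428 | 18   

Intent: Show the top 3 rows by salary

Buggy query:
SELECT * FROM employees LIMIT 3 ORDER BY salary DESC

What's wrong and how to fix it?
Bug: LIMIT must come after ORDER BY

Fix: Swap the clauses: ORDER BY first, then LIMIT

Corrected query:
SELECT * FROM employees ORDER BY salary DESC LIMIT 3

Result:
id | name  | dept        | salary | years
---+-------+-------------+--------+------
2  | Carol | Engineering | 150920 | 2    
7  | Iris  | Finance     | 110428 | 18   
5  | Liam  | Engineering | 87347  | 17   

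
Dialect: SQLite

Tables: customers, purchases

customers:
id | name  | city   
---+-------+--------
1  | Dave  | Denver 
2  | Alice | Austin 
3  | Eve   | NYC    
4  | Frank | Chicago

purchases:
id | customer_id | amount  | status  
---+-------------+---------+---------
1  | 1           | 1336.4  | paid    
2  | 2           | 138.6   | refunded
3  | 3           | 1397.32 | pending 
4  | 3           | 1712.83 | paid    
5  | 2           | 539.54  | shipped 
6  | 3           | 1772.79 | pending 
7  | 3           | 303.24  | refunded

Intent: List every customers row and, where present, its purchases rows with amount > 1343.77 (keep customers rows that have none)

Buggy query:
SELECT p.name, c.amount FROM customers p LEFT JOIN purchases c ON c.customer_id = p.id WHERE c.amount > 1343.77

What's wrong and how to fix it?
Bug: A WHERE condition on the right-hand table after LEFT JOIN drops unmatched parents

Fix: Put 'c.amount > 1343.77' in the JOIN's ON clause instead of WHERE

Corrected query:
SELECT p.name, c.amount FROM customers p LEFT JOIN purchases c ON c.customer_id = p.id AND c.amount > 1343.77

Result:
name  | amount 
------+--------
Dave  | NULL   
Alice | NULL   
Eve   | 1397.32
Eve   | 1712.83
Eve   | 1772.79
Frank | NULL   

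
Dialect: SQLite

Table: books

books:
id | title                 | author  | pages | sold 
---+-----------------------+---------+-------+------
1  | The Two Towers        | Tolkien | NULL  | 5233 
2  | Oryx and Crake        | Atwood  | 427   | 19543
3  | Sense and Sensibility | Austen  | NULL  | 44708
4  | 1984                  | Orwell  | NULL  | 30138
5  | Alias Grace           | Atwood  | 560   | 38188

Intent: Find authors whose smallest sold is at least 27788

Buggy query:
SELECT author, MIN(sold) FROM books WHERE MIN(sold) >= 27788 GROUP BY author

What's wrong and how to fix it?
Bug: Aggregates like MIN are computed per group after WHERE runs

Fix: Replace WHERE with HAVING after the GROUP BY

Corrected query:
SELECT author, MIN(sold) FROM books GROUP BY author HAVING MIN(sold) >= 27788

Result:
author | MIN(sold)
-------+----------
Austen | 44708    
Orwell | 30138    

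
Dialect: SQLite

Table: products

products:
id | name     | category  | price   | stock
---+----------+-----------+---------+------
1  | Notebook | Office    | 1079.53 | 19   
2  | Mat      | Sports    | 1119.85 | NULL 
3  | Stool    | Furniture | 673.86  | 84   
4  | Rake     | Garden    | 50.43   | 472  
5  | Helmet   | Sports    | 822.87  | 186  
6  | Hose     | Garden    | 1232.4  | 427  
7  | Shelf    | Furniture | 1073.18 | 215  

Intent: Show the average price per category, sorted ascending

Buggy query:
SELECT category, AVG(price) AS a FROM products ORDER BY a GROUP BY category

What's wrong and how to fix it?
Bug: ORDER BY appears before GROUP BY; SQL clause order requires GROUP BY first

Fix: Reorder: SELECT … FROM … GROUP BY … ORDER BY …

Corrected query:
SELECT category, AVG(price) AS a FROM products GROUP BY category ORDER BY a

Result:
category  | a      
----------+--------
Garden    | 641.415
Furniture | 873.52 
Sports    | 971.36 
Office    | 1079.53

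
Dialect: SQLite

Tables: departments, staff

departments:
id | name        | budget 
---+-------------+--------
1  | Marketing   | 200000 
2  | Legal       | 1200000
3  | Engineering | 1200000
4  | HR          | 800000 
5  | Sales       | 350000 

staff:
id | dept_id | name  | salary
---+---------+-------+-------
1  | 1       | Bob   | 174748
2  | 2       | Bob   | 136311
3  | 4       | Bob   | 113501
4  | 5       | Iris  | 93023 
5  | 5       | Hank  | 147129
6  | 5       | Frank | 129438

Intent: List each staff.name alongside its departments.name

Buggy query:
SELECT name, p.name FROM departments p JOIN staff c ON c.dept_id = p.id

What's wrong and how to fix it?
Bug: Both tables have a 'name' column; the unqualified reference is ambiguous

Fix: Qualify the column with its table alias (c.name)

Corrected query:
SELECT c.name, p.name FROM departments p JOIN staff c ON c.dept_id = p.id

Result:
name  | name     
------+----------
Bob   | Marketing
Bob   | Legal    
Bob   | HR       
Iris  | Sales    
Hank  | Sales    
Frank | Sales    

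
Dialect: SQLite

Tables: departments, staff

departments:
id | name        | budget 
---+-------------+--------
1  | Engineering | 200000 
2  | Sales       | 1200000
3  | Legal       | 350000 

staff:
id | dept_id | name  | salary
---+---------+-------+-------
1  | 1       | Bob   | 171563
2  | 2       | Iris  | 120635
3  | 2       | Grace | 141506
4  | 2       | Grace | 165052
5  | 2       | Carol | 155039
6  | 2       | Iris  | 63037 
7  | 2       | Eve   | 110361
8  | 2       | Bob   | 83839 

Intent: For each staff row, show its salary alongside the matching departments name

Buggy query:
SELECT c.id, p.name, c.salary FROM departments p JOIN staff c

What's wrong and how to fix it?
Bug: JOIN with no ON clause produces a cartesian product; every staff row pairs with every departments row

Fix: Add ON c.dept_id = p.id to the JOIN

Corrected query:
SELECT c.id, p.name, c.salary FROM departments p JOIN staff c ON c.dept_id = p.id

Result:
id | name        | salary
---+-------------+-------
1  | Engineering | 171563
2  | Sales       | 120635
3  | Sales       | 141506
4  | Sales       | 165052
5  | Sales       | 155039
6  | Sales       | 63037 
7  | Sales       | 110361
8  | Sales       | 83839 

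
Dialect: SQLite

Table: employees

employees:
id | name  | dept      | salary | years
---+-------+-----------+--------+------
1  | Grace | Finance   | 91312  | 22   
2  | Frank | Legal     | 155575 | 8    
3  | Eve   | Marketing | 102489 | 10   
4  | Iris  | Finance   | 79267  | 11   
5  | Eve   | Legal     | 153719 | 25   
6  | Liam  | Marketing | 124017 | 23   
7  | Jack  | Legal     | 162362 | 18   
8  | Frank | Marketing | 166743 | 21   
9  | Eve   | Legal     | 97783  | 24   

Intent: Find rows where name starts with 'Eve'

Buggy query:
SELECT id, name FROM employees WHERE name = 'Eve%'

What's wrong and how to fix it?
Bug: Wildcards only work with LIKE; '=' treats '%' as a literal character

Fix: Use LIKE for wildcard pattern matching

Corrected query:
SELECT id, name FROM employees WHERE name LIKE 'Eve%'

Result:
id | name
---+-----
3  | Eve 
5  | Eve 
9  | Eve 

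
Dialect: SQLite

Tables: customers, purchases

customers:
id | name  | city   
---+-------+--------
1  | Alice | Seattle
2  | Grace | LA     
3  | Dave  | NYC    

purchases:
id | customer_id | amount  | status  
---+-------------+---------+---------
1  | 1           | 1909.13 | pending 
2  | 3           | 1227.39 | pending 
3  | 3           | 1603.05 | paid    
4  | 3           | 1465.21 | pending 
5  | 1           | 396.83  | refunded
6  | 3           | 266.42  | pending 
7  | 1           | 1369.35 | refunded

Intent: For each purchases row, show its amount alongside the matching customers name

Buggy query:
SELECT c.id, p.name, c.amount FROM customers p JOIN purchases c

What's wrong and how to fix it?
Bug: JOIN with no ON clause produces a cartesian product; every purchases row pairs with every customers row

Fix: Specify the join condition linking the foreign key to the parent id

Corrected query:
SELECT c.id, p.name, c.amount FROM customers p JOIN purchases c ON c.customer_id = p.id

Result:
id | name  | amount 
---+-------+--------
1  | Alice | 1909.13
2  | Dave  | 1227.39
3  | Dave  | 1603.05
4  | Dave  | 1465.21
5  | Alice | 396.83 
6  | Dave  | 266.42 
7  | Alice | 1369.35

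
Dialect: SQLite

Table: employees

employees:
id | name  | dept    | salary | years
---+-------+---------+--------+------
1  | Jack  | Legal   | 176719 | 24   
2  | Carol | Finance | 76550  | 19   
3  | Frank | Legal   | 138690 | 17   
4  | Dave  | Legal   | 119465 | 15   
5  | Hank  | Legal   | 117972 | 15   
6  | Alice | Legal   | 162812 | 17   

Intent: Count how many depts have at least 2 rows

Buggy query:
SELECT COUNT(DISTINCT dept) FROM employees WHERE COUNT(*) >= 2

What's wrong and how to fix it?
Bug: WHERE filters individual rows, not groups, so a group-level COUNT is invalid there

Fix: Group first with HAVING COUNT(*) >= 2, then COUNT the resulting groups

Corrected query:
SELECT COUNT(*) FROM (SELECT dept FROM employees GROUP BY dept HAVING COUNT(*) >= 2)

Result:
COUNT(*)
--------
1       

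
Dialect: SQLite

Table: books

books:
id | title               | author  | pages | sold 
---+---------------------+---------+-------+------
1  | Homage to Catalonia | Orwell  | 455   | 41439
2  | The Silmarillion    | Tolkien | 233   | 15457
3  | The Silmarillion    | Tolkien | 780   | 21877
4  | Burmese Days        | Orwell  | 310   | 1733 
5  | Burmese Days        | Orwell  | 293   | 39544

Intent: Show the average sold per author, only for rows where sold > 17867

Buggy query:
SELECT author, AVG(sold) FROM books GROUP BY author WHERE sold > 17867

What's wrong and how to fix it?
Bug: WHERE cannot follow GROUP BY

Fix: Place WHERE between FROM and GROUP BY

Corrected query:
SELECT author, AVG(sold) FROM books WHERE sold > 17867 GROUP BY author

Result:
author  | AVG(sold)
--------+----------
Orwell  | 40491.5  
Tolkien | 21877    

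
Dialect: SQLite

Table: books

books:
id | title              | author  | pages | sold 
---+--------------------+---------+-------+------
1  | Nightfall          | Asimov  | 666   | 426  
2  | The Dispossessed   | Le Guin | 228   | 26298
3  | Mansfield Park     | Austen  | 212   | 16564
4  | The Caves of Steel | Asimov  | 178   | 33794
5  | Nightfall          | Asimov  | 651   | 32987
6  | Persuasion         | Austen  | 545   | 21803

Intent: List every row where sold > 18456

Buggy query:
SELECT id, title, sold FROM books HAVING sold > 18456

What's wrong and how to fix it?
Bug: This is a non-aggregate query (no GROUP BY, no aggregates), so in SQLite the HAVING clause is invalid here; a row-level condition belongs in WHERE

Fix: Replace HAVING with WHERE since the condition applies to individual rows

Corrected query:
SELECT id, title, sold FROM books WHERE sold > 18456

Result:
id | title              | sold 
---+--------------------+------
2  | The Dispossessed   | 26298
4  | The Caves of Steel | 33794
5  | Nightfall          | 32987
6  | Persuasion         | 21803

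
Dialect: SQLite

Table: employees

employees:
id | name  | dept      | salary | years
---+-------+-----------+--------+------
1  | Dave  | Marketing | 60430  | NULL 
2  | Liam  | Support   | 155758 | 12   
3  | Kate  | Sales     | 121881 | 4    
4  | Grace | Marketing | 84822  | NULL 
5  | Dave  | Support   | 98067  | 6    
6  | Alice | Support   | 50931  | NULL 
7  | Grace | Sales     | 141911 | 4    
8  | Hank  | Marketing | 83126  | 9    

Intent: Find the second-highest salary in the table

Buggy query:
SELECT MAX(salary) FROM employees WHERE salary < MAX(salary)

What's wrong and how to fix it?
Bug: The inner MAX is an aggregate inside WHERE, which is not allowed

Fix: Put the inner MAX in a scalar subquery

Corrected query:
SELECT MAX(salary) FROM employees WHERE salary < (SELECT MAX(salary) FROM employees)

Result:
MAX(salary)
-----------
141911     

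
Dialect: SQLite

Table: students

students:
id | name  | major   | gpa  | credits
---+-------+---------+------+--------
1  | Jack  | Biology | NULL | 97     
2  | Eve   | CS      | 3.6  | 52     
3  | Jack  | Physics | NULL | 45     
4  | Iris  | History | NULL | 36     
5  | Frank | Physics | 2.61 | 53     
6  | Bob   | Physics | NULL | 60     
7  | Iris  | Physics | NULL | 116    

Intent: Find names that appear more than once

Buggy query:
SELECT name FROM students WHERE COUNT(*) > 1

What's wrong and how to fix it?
Bug: COUNT(*) is an aggregate and cannot be used in WHERE

Fix: Group first, then use HAVING for the count condition

Corrected query:
SELECT name FROM students GROUP BY name HAVING COUNT(*) > 1

Result:
name
----
Iris
Jack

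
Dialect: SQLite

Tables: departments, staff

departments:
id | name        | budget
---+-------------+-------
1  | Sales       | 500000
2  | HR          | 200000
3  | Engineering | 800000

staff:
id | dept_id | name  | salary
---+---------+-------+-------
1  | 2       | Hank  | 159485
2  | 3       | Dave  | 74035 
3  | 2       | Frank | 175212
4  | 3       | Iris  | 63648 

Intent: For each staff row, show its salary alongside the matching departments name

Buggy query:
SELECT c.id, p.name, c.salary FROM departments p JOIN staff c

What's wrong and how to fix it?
Bug: Missing join condition: each staff row is matched to all departments rows instead of just its own

Fix: Add ON c.dept_id = p.id to the JOIN

Corrected query:
SELECT c.id, p.name, c.salary FROM departments p JOIN staff c ON c.dept_id = p.id

Result:
id | name        | salary
---+-------------+-------
1  | HR          | 159485
2  | Engineering | 74035 
3  | HR          | 175212
4  | Engineering | 63648 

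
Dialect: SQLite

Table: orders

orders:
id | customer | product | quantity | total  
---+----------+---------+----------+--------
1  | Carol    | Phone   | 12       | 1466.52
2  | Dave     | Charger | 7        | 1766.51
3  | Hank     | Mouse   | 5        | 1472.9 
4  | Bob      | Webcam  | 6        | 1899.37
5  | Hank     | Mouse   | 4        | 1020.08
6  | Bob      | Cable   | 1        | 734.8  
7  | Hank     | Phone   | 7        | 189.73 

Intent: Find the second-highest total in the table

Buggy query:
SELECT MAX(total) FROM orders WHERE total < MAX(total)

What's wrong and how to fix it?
Bug: MAX(total) on the right of the comparison is an aggregate-in-WHERE error

Fix: Compute the overall MAX in a subquery, then take MAX of rows below it

Corrected query:
SELECT MAX(total) FROM orders WHERE total < (SELECT MAX(total) FROM orders)

Result:
MAX(total)
----------
1766.51   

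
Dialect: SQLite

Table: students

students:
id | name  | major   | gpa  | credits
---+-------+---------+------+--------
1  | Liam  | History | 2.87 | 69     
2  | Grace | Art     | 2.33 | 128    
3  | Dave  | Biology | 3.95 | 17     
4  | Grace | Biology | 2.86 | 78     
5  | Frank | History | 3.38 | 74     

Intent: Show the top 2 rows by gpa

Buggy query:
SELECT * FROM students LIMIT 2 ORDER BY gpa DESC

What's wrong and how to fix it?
Bug: LIMIT must come after ORDER BY

Fix: Swap the clauses: ORDER BY first, then LIMIT

Corrected query:
SELECT * FROM students ORDER BY gpa DESC LIMIT 2

Result:
id | name  | major   | gpa  | credits
---+-------+---------+------+--------
3  | Dave  | Biology | 3.95 | 17     
5  | Frank | History | 3.38 | 74     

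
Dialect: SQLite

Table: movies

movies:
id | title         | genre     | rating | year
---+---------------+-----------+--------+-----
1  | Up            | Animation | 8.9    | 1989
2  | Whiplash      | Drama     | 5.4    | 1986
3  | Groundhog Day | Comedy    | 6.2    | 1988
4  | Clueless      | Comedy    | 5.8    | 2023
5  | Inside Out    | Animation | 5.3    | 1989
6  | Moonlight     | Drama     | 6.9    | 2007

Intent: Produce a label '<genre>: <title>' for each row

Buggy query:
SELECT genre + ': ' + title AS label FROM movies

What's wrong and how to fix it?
Bug: SQLite uses || for string concatenation; + coerces text to numbers (yielding 0)

Fix: Replace + with || to concatenate text

Corrected query:
SELECT genre || ': ' || title AS label FROM movies

Result:
label                
---------------------
Animation: Up        
Drama: Whiplash      
Comedy: Groundhog Day
Comedy: Clueless     
Animation: Inside Out
Drama: Moonlight     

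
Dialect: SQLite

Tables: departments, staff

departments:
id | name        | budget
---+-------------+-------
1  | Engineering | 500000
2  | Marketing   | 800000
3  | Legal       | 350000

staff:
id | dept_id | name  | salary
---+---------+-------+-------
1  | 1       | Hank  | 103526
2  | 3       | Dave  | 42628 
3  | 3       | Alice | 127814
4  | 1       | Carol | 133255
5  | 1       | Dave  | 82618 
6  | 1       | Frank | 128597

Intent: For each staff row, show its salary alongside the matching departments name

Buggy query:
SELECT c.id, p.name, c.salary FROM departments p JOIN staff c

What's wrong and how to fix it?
Bug: Missing join condition: each staff row is matched to all departments rows instead of just its own

Fix: Specify the join condition linking the foreign key to the parent id

Corrected query:
SELECT c.id, p.name, c.salary FROM departments p JOIN staff c ON c.dept_id = p.id

Result:
id | name        | salary
---+-------------+-------
1  | Engineering | 103526
2  | Legal       | 42628 
3  | Legal       | 127814
4  | Engineering | 133255
5  | Engineering | 82618 
6  | Engineering | 128597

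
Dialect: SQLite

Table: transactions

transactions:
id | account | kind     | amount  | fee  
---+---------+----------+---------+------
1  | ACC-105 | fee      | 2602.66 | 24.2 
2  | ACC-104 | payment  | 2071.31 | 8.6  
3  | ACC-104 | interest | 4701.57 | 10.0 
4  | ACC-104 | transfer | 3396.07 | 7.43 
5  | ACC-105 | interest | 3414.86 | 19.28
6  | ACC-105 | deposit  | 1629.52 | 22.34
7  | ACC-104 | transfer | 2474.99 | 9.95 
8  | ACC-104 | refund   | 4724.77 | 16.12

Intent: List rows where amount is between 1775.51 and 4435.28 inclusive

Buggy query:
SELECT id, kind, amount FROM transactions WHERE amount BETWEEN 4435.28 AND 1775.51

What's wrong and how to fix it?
Bug: The bounds are reversed; BETWEEN a AND b requires a <= b to match anything

Fix: Write BETWEEN 1775.51 AND 4435.28

Corrected query:
SELECT id, kind, amount FROM transactions WHERE amount BETWEEN 1775.51 AND 4435.28

Result:
id | kind     | amount 
---+----------+--------
1  | fee      | 2602.66
2  | payment  | 2071.31
4  | transfer | 3396.07
5  | interest | 3414.86
7  | transfer | 2474.99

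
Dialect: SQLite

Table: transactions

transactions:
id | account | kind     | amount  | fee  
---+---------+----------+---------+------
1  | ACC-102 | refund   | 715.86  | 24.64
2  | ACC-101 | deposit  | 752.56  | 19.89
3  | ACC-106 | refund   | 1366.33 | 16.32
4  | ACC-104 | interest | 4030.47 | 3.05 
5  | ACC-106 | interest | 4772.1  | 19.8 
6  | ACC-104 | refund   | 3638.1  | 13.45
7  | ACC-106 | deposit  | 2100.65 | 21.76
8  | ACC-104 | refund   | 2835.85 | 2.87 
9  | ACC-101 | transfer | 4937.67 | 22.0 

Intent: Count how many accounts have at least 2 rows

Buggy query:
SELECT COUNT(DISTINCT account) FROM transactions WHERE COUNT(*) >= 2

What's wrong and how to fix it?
Bug: COUNT(*) cannot appear in WHERE; the per-group count doesn't exist yet

Fix: Group first with HAVING COUNT(*) >= 2, then COUNT the resulting groups

Corrected query:
SELECT COUNT(*) FROM (SELECT account FROM transactions GROUP BY account HAVING COUNT(*) >= 2)

Result:
COUNT(*)
--------
3       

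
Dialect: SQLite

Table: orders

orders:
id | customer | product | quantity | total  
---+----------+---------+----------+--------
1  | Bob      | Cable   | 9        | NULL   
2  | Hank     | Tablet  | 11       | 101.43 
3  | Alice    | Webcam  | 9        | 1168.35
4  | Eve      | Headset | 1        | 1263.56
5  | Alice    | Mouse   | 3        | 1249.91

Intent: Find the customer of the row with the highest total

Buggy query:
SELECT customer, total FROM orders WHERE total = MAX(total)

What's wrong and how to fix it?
Bug: WHERE is evaluated per row; an aggregate over the whole table isn't defined there

Fix: Use a subquery: WHERE total = (SELECT MAX(total) FROM orders)

Corrected query:
SELECT customer, total FROM orders WHERE total = (SELECT MAX(total) FROM orders)

Result:
customer | total  
---------+--------
Eve      | 1263.56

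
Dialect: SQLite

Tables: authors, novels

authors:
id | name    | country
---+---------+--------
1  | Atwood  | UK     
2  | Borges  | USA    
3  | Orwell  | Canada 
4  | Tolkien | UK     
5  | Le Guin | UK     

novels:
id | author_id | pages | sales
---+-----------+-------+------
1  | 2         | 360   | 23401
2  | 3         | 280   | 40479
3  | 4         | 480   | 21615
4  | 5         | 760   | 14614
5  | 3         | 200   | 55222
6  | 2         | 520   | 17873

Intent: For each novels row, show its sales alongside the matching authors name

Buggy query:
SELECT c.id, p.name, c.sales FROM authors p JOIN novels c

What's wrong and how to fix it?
Bug: Missing join condition: each novels row is matched to all authors rows instead of just its own

Fix: Add ON c.author_id = p.id to the JOIN

Corrected query:
SELECT c.id, p.name, c.sales FROM authors p JOIN novels c ON c.author_id = p.id

Result:
id | name    | sales
---+---------+------
1  | Borges  | 23401
2  | Orwell  | 40479
3  | Tolkien | 21615
4  | Le Guin | 14614
5  | Orwell  | 55222
6  | Borges  | 17873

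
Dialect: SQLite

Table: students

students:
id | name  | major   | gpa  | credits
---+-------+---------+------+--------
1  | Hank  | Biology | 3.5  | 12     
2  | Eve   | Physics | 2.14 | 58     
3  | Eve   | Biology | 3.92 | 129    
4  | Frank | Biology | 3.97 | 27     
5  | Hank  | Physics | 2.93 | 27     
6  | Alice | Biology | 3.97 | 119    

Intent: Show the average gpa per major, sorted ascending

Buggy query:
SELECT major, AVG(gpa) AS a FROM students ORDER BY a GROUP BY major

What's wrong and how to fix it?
Bug: GROUP BY must precede ORDER BY

Fix: Move ORDER BY to the end, after GROUP BY

Corrected query:
SELECT major, AVG(gpa) AS a FROM students GROUP BY major ORDER BY a

Result:
major   | a    
--------+------
Physics | 2.535
Biology | 3.84 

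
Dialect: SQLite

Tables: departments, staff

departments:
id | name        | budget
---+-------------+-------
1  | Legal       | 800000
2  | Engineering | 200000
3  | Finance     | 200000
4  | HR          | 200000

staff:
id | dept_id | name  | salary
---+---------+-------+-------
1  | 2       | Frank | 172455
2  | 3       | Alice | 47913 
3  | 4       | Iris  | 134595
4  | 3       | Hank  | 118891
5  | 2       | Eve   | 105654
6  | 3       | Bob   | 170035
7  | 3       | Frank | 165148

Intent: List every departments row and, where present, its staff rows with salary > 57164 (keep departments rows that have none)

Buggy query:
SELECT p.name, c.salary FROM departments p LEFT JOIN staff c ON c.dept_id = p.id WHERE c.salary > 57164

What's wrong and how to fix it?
Bug: A WHERE condition on the right-hand table after LEFT JOIN drops unmatched parents

Fix: Move the right-table condition into the ON clause so unmatched parents are kept

Corrected query:
SELECT p.name, c.salary FROM departments p LEFT JOIN staff c ON c.dept_id = p.id AND c.salary > 57164

Result:
name        | salary
------------+-------
Legal       | NULL  
Engineering | 105654
Engineering | 172455
Finance     | 118891
Finance     | 165148
Finance     | 170035
HR          | 134595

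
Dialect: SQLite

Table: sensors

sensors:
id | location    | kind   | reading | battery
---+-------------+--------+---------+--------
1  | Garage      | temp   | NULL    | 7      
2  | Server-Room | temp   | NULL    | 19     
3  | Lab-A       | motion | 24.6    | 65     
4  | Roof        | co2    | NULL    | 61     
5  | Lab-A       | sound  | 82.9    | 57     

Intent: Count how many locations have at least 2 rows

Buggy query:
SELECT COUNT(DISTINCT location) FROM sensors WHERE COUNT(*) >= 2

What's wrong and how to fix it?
Bug: WHERE filters individual rows, not groups, so a group-level COUNT is invalid there

Fix: Group first with HAVING COUNT(*) >= 2, then COUNT the resulting groups

Corrected query:
SELECT COUNT(*) FROM (SELECT location FROM sensors GROUP BY location HAVING COUNT(*) >= 2)

Result:
COUNT(*)
--------
1       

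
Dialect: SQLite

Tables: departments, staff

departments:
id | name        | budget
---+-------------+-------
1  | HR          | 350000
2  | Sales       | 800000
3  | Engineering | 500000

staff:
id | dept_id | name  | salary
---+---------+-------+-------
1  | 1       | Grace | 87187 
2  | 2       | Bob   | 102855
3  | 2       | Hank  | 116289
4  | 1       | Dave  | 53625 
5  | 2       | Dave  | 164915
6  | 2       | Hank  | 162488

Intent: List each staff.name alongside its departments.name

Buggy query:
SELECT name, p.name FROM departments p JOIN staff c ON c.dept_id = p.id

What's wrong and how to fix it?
Bug: Both tables have a 'name' column; the unqualified reference is ambiguous

Fix: Prefix ambiguous columns with the table alias

Corrected query:
SELECT c.name, p.name FROM departments p JOIN staff c ON c.dept_id = p.id

Result:
name  | name 
------+------
Grace | HR   
Bob   | Sales
Hank  | Sales
Dave  | HR   
Dave  | Sales
Hank  | Sales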